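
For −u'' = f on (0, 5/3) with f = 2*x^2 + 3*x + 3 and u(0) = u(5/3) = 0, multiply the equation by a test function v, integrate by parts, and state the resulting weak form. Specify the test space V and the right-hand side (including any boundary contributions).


V = H^1_0(0, 5/3) (so v(0) = v(5/3) = 0); weak form: ∫_0^5/3 u'v' dx = ∫_0^5/3 (2*x^2 + 3*x + 3) v dx for all v ∈ V.

Multiply both sides by a test function v and integrate from 0 to 5/3:
  ∫_0^5/3 −u''(x) v(x) dx = ∫_0^5/3 f(x) v(x) dx.
Integrate the LHS by parts once:
  ∫_0^5/3 −u'' v dx = −[u'(x) v(x)]_0^5/3 + ∫_0^5/3 u'(x) v'(x) dx.
Thus ∫_0^5/3 u'(x) v'(x) dx = ∫_0^5/3 f(x) v(x) dx + [u'(x) v(x)]_0^5/3.
Choose V so that boundary terms are either known or forced to vanish.
u is Dirichlet: u(0) = u(5/3) = 0. Let V = H^1_0(0, 5/3); then v(0) = v(5/3) = 0, and [u' v]_0^5/3 = 0.
Weak formulation: find u (satisfying any essential BC) such that ∫_0^5/3 u'(x) v'(x) dx = ∫_0^5/3 f v dx for all v ∈ V.
Substituting f(x) = 2*x^2 + 3*x + 3, the right-hand side is ∫_0^5/3 (2*x^2 + 3*x + 3) v dx.


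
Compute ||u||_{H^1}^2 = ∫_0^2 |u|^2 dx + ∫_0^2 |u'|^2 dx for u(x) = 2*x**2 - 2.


||u||_{H^1}^2 = 824/15

The H^1 norm (squared) on an interval (0, L) is
  ||u||_{H^1}^2 = ∫_0^L u(x)^2 dx + ∫_0^L u'(x)^2 dx.
Compute u'(x) = 4*x.
Then u(x)^2 = 4*x**4 - 8*x**2 + 4 and u'(x)^2 = 16*x**2.
Integrate each monomial from 0 to 2 using ∫_0^2 c·x^n dx = c·2^(n+1)/(n+1):
  ∫_0^2 u(x)^2 dx = ∫_0^2 (4*x^4 - 8*x^2 + 4) dx. Term by term:
    ∫_0^2 4*x^4 dx = 128/5;  ∫_0^2 -8*x^2 dx = -64/3;  ∫_0^2 4 dx = 8.
  Sum: 128/5 − 64/3 + 8 = 184/15.
  ∫_0^2 u'(x)^2 dx = ∫_0^2 (16*x^2) dx. Term by term:
    ∫_0^2 16*x^2 dx = 128/3.
Adding: ||u||_{H^1}^2 = 184/15 + 128/3 = 824/15.


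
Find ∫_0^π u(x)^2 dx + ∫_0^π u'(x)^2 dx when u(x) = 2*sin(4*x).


||u||_{H^1(0,π)}^2 = 34*π

u'(x) = 8*cos(4*x).
Expand u² and (u')² and integrate term by term on (0, π), using: for integers n ≥ 1, ∫_0^π sin²(nx) dx = ∫_0^π cos²(nx) dx = π/2; for n ≠ n', ∫_0^π sin(nx)sin(n'x) dx = ∫_0^π cos(nx)cos(n'x) dx = 0; and by product-to-sum, ∫_0^π sin(nx)cos(n'x) dx = ½∫_0^π [sin((n+n')x) + sin((n−n')x)] dx, which is 0 when n+n' is even and 2n/(n²−n'²) when n+n' is odd (it need not vanish on (0, π)).
  u² squared terms: (2)²·∫sin(4x)² dx = 4·π/2 = 2*π.
  So ∫_0^π u² dx = 2*π.
  (u')² squared terms: (8)²·∫cos(4x)² dx = 64·π/2 = 32*π.
  So ∫_0^π (u')² dx = 32*π.
||u||_{H^1}^2 = (2*π) + (32*π) = 34*π.


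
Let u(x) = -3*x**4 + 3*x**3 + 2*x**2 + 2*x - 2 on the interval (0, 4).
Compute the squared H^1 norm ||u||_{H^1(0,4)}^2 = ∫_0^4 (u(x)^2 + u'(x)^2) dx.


||u||_{H^1}^2 = 10581024/35

The H^1 norm (squared) on an interval (0, L) is
  ||u||_{H^1}^2 = ∫_0^L u(x)^2 dx + ∫_0^L u'(x)^2 dx.
Compute u'(x) = -12*x**3 + 9*x**2 + 4*x + 2.
Then u(x)^2 = 9*x**8 - 18*x**7 - 3*x**6 + 28*x**4 - 4*x**3 - 4*x**2 - 8*x + 4 and u'(x)^2 = 144*x**6 - 216*x**5 - 15*x**4 + 24*x**3 + 52*x**2 + 16*x + 4.
Integrate each monomial from 0 to 4 using ∫_0^4 c·x^n dx = c·4^(n+1)/(n+1):
  ∫_0^4 u(x)^2 dx = ∫_0^4 (9*x^8 - 18*x^7 - 3*x^6 + 28*x^4 - 4*x^3 - 4*x^2 - 8*x + 4) dx. Term by term:
    ∫_0^4 9*x^8 dx = 262144;  ∫_0^4 -18*x^7 dx = -147456;  ∫_0^4 -3*x^6 dx = -49152/7;
    ∫_0^4 28*x^4 dx = 28672/5;  ∫_0^4 -4*x^3 dx = -256;  ∫_0^4 -4*x^2 dx = -256/3;
    ∫_0^4 -8*x dx = -64;  ∫_0^4 4 dx = 16.
  Sum: 262144 − 147456 − 49152/7 + 28672/5 − 256 − 256/3 − 64 + 16 = 11866192/105.
  ∫_0^4 u'(x)^2 dx = ∫_0^4 (144*x^6 - 216*x^5 - 15*x^4 + 24*x^3 + 52*x^2 + 16*x + 4) dx. Term by term:
    ∫_0^4 144*x^6 dx = 2359296/7;  ∫_0^4 -216*x^5 dx = -147456;  ∫_0^4 -15*x^4 dx = -3072;
    ∫_0^4 24*x^3 dx = 1536;  ∫_0^4 52*x^2 dx = 3328/3;  ∫_0^4 16*x dx = 128;
    ∫_0^4 4 dx = 16.
  Sum: 2359296/7 − 147456 − 3072 + 1536 + 3328/3 + 128 + 16 = 3975376/21.
Adding: ||u||_{H^1}^2 = 11866192/105 + 3975376/21 = 10581024/35.


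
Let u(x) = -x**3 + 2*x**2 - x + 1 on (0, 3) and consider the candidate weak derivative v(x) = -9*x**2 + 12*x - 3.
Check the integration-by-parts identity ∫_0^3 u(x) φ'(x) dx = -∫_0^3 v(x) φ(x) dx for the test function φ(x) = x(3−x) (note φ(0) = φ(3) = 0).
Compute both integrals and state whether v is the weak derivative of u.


LHS = 279/20, RHS = 837/20. No, v is not the weak derivative of u.

u(x) = -x**3 + 2*x**2 - x + 1, classical derivative u'(x) = -3*x**2 + 4*x - 1.
φ(x) = x(3−x), so φ'(x) = 3 - 2*x.
Note φ(0) = φ(3) = 0, so the boundary term u·φ vanishes.
LHS = ∫_0^3 u(x) φ'(x) dx = ∫_0^3 (2*x^4 - 7*x^3 + 8*x^2 - 5*x + 3) dx. Term by term:
  ∫_0^3 2*x^4 dx = 486/5;  ∫_0^3 -7*x^3 dx = -567/4;  ∫_0^3 8*x^2 dx = 72;
  ∫_0^3 -5*x dx = -45/2;  ∫_0^3 3 dx = 9.
Sum: 486/5 − 567/4 + 72 − 45/2 + 9 = 279/20.
So LHS = 279/20.
∫_0^3 v(x) φ(x) dx = ∫_0^3 (9*x^4 - 39*x^3 + 39*x^2 - 9*x) dx. Term by term:
  ∫_0^3 9*x^4 dx = 2187/5;  ∫_0^3 -39*x^3 dx = -3159/4;  ∫_0^3 39*x^2 dx = 351;
  ∫_0^3 -9*x dx = -81/2.
Sum: 2187/5 − 3159/4 + 351 − 81/2 = -837/20.
So RHS = -∫_0^3 v(x) φ(x) dx = 837/20.
LHS − RHS = -279/10 ≠ 0, so the identity fails.
(For a valid weak derivative the identity must hold for EVERY test function, in particular this one. The failure shows v is NOT the weak derivative of u.)
Correct weak derivative would be u'(x) = -3*x**2 + 4*x - 1.


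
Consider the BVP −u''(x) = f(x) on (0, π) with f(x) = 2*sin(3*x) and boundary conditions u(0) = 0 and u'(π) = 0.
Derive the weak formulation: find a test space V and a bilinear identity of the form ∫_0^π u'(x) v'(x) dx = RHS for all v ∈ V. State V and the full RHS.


V = {v ∈ H^1(0, π) : v(0) = 0} (test functions vanish at x = 0 where u is specified); weak form: ∫_0^π u'v' dx = ∫_0^π (2*sin(3*x)) v dx for all v ∈ V.

Multiply both sides by a test function v and integrate from 0 to π:
  ∫_0^π −u''(x) v(x) dx = ∫_0^π f(x) v(x) dx.
Integrate the LHS by parts once:
  ∫_0^π −u'' v dx = −[u'(x) v(x)]_0^π + ∫_0^π u'(x) v'(x) dx.
Thus ∫_0^π u'(x) v'(x) dx = ∫_0^π f(x) v(x) dx + [u'(x) v(x)]_0^π.
Choose V so that boundary terms are either known or forced to vanish.
Mixed BC: u(0) = 0 (Dirichlet) and u'(π) = 0 (Neumann). Define V = {v ∈ H^1(0, π) : v(0) = 0}. Then [u' v]_0^π = u'(π)·v(π) − u'(0)·0 = 0.
Weak formulation: find u (satisfying any essential BC) such that ∫_0^π u'(x) v'(x) dx = ∫_0^π f v dx for all v ∈ V (Dirichlet at 0 absorbed into V; the Neumann datum at x = π is zero, so no boundary term remains).
Substituting f(x) = 2*sin(3*x), the right-hand side is ∫_0^π (2*sin(3*x)) v dx.


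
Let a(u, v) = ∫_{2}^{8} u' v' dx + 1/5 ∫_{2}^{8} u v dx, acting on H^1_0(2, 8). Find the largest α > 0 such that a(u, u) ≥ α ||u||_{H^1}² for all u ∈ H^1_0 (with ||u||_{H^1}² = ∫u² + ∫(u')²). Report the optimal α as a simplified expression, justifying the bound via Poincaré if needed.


α = (36/5 + π^2)/(π^2 + 36)

Coercivity of a(·,·) on H^1_0(2, 8) means a(u, u) ≥ α ||u||_{H^1}² for every u ∈ H^1_0.
The interval has length L = 6, and Poincaré/coercivity depend only on L. Here a(u, u) = ∫(u')² + (1/5)·∫u².
Here 0 < c = 1/5 < 1. The condition a(u,u) ≥ α||u||_{H^1}² reads (1−α)∫(u')² ≥ (α−c)∫u². Any admissible α is ≤ 1 (rapidly oscillating u have ∫u²/∫(u')² → 0), and α = 1 would force 0 ≥ (1−c)∫u², impossible since c < 1; so 1−α > 0. By the sharp Poincaré inequality on H^1_0 of an interval of length L, ∫(u')² ≥ (π/L)²∫u² with equality for the first sine mode sin(π(x−x₀)/L) (x₀ the left endpoint), so the inequality holds for all u iff (1−α)(π/L)² ≥ α − c, i.e. α ≤ ((π/L)² + c)/((π/L)² + 1) = (1 + c(L/π)²)/(1 + (L/π)²). With (π/L)² = π^2/36 and c = 1/5, the largest admissible constant is α = ((π/L)² + c)/((π/L)² + 1).
Simplifying, α = (36/5 + π^2)/(π^2 + 36).


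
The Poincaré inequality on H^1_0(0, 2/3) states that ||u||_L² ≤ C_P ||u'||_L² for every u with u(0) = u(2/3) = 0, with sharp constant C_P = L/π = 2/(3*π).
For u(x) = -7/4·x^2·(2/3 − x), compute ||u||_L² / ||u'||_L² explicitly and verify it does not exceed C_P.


||u||_L² / ||u'||_L² = sqrt(14)/21 < C_P = 2/(3*π).

u(x) = -7/4·x^2·(2/3 − x), so u'(x) = 7*x*(9*x - 4)/12.
u(x) = -7/4·x^2·(2/3 − x) vanishes at x = 0 and x = 2/3, so u ∈ H^1_0(0, 2/3). Differentiate via the product rule and integrate the resulting polynomials term by term.
  ∫_0^2/3 u² dx = ∫_0^2/3 (49*x^6/16 - 49*x^5/12 + 49*x^4/36) dx. Term by term:
    ∫_0^2/3 49*x^6/16 dx = 56/2187;  ∫_0^2/3 -49*x^5/12 dx = -392/6561;  ∫_0^2/3 49*x^4/36 dx = 392/10935.
  Sum: 56/2187 − 392/6561 + 392/10935 = 56/32805.
  ∫_0^2/3 (u')² dx = ∫_0^2/3 (441*x^4/16 - 49*x^3/2 + 49*x^2/9) dx. Term by term:
    ∫_0^2/3 441*x^4/16 dx = 98/135;  ∫_0^2/3 -49*x^3/2 dx = -98/81;  ∫_0^2/3 49*x^2/9 dx = 392/729.
  Sum: 98/135 − 98/81 + 392/729 = 196/3645.
∫_0^2/3 u² dx = 56/32805, so ||u||_L² = 2*sqrt(70)/405.
∫_0^2/3 (u')² dx = 196/3645, so ||u'||_L² = 14*sqrt(5)/135.
Ratio ||u||_L² / ||u'||_L² = sqrt(14)/21.
Sharp Poincaré constant on H^1_0(0, 2/3) is C_P = L/π = 2/(3*π), achieved by sin(3*π/2·x).
A polynomial bump cannot attain the sharp Poincaré constant (only the first sine eigenfunction does), so the ratio is strictly less than C_P, consistent with ||u||_L² ≤ C_P ||u'||_L².


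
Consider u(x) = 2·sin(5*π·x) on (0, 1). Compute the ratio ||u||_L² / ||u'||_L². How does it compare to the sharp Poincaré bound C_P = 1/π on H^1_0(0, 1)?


||u||_L² / ||u'||_L² = 1/(5*π) < C_P = 1/π.

u(x) = 2·sin(5*π·x), so u'(x) = 10*π*cos(5*π*x).
Writing u(x) = A·sin(kπx/L) with A = 2 and k = 5, use ∫_0^L sin²(kπx/L) dx = L/2 and ∫_0^L cos²(kπx/L) dx = L/2.
u² = 4·sin²(5*π·x) and (u')² = 100*π^2·cos²(5*π·x), and each of sin², cos² integrates to L/2 = 1/2 over (0, 1).
∫_0^1 u² dx = 2, so ||u||_L² = sqrt(2).
∫_0^1 (u')² dx = 50*π^2, so ||u'||_L² = 5*sqrt(2)*π.
Ratio ||u||_L² / ||u'||_L² = 1/(5*π).
Sharp Poincaré constant on H^1_0(0, 1) is C_P = L/π = 1/π, achieved by sin(π·x).
This is the k = 5 harmonic; the ratio L/(kπ) is strictly less than C_P = L/π, consistent with the sharp inequality ||u||_L² ≤ C_P ||u'||_L².


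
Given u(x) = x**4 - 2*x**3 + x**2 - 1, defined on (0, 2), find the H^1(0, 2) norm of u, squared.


||u||_{H^1}^2 = 9526/315

The H^1 norm (squared) on an interval (0, L) is
  ||u||_{H^1}^2 = ∫_0^L u(x)^2 dx + ∫_0^L u'(x)^2 dx.
Compute u'(x) = 4*x**3 - 6*x**2 + 2*x.
Then u(x)^2 = x**8 - 4*x**7 + 6*x**6 - 4*x**5 - x**4 + 4*x**3 - 2*x**2 + 1 and u'(x)^2 = 16*x**6 - 48*x**5 + 52*x**4 - 24*x**3 + 4*x**2.
Integrate each monomial from 0 to 2 using ∫_0^2 c·x^n dx = c·2^(n+1)/(n+1):
  ∫_0^2 u(x)^2 dx = ∫_0^2 (x^8 - 4*x^7 + 6*x^6 - 4*x^5 - x^4 + 4*x^3 - 2*x^2 + 1) dx. Term by term:
    ∫_0^2 x^8 dx = 512/9;  ∫_0^2 -4*x^7 dx = -128;  ∫_0^2 6*x^6 dx = 768/7;
    ∫_0^2 -4*x^5 dx = -128/3;  ∫_0^2 -x^4 dx = -32/5;  ∫_0^2 4*x^3 dx = 16;
    ∫_0^2 -2*x^2 dx = -16/3;  ∫_0^2 1 dx = 2.
  Sum: 512/9 − 128 + 768/7 − 128/3 − 32/5 + 16 − 16/3 + 2 = 694/315.
  ∫_0^2 u'(x)^2 dx = ∫_0^2 (16*x^6 - 48*x^5 + 52*x^4 - 24*x^3 + 4*x^2) dx. Term by term:
    ∫_0^2 16*x^6 dx = 2048/7;  ∫_0^2 -48*x^5 dx = -512;  ∫_0^2 52*x^4 dx = 1664/5;
    ∫_0^2 -24*x^3 dx = -96;  ∫_0^2 4*x^2 dx = 32/3.
  Sum: 2048/7 − 512 + 1664/5 − 96 + 32/3 = 2944/105.
Adding: ||u||_{H^1}^2 = 694/315 + 2944/105 = 9526/315.


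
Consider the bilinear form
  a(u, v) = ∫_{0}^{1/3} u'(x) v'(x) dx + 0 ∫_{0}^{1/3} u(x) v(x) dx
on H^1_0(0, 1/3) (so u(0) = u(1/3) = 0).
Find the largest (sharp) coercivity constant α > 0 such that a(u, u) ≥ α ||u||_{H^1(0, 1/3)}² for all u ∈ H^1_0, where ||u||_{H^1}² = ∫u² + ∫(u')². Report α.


α = 9*π^2/(1 + 9*π^2)

Coercivity of a(·,·) on H^1_0(0, 1/3) means a(u, u) ≥ α ||u||_{H^1}² for every u ∈ H^1_0.
The interval has length L = 1/3, and Poincaré/coercivity depend only on L. Here a(u, u) = ∫(u')² + (0)·∫u².
Here c = 0, so a(u,u) = ∫(u')² alone. The condition a(u,u) ≥ α||u||_{H^1}² reads (1−α)∫(u')² ≥ (α−c)∫u². Any admissible α is ≤ 1 (rapidly oscillating u have ∫u²/∫(u')² → 0), and α = 1 would force 0 ≥ (1−c)∫u², impossible since c < 1; so 1−α > 0. By the sharp Poincaré inequality on H^1_0 of an interval of length L, ∫(u')² ≥ (π/L)²∫u² with equality for the first sine mode sin(π(x−x₀)/L) (x₀ the left endpoint), so the inequality holds for all u iff (1−α)(π/L)² ≥ α − c, i.e. α ≤ ((π/L)² + c)/((π/L)² + 1) = (1 + c(L/π)²)/(1 + (L/π)²). (Direct route, valid since c ≤ 0: Poincaré gives c∫u² ≥ c(L/π)²∫(u')², so a(u,u) ≥ (1 + c(L/π)²)∫(u')², while ||u||_{H^1}² ≤ (1 + (L/π)²)∫(u')²; dividing yields the same α.) With (π/L)² = 9*π^2 and c = 0, the largest admissible constant is α = ((π/L)² + c)/((π/L)² + 1).
Simplifying, α = 9*π^2/(1 + 9*π^2).


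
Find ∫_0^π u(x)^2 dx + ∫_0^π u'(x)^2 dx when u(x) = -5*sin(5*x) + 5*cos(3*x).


||u||_{H^1(0,π)}^2 = 450*π

u'(x) = -15*sin(3*x) - 25*cos(5*x).
Expand u² and (u')² and integrate term by term on (0, π), using: for integers n ≥ 1, ∫_0^π sin²(nx) dx = ∫_0^π cos²(nx) dx = π/2; for n ≠ n', ∫_0^π sin(nx)sin(n'x) dx = ∫_0^π cos(nx)cos(n'x) dx = 0; and by product-to-sum, ∫_0^π sin(nx)cos(n'x) dx = ½∫_0^π [sin((n+n')x) + sin((n−n')x)] dx, which is 0 when n+n' is even and 2n/(n²−n'²) when n+n' is odd (it need not vanish on (0, π)).
  u² squared terms: (-5)²·∫sin(5x)² dx = 25·π/2 = 25*π/2;  (5)²·∫cos(3x)² dx = 25·π/2 = 25*π/2.
  u² cross terms: 2·(-5)·(5)·∫sin(5x)·cos(3x) dx = -50·(0) = 0.
  So ∫_0^π u² dx = 25*π/2 + 25*π/2 + 0 = 25*π.
  (u')² squared terms: (-25)²·∫cos(5x)² dx = 625·π/2 = 625*π/2;  (-15)²·∫sin(3x)² dx = 225·π/2 = 225*π/2.
  (u')² cross terms: 2·(-25)·(-15)·∫cos(5x)·sin(3x) dx = 750·(0) = 0.
  So ∫_0^π (u')² dx = 625*π/2 + 225*π/2 + 0 = 425*π.
||u||_{H^1}^2 = (25*π) + (425*π) = 450*π.


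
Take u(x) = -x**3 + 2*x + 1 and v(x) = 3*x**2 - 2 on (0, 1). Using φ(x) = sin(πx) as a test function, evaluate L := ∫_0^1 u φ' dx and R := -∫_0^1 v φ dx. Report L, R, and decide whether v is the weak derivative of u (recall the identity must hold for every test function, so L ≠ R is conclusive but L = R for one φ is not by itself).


LHS = (-12 - π^2)/π^3, RHS = (π^2 + 12)/π^3. No, v is not the weak derivative of u.

u(x) = -x**3 + 2*x + 1, classical derivative u'(x) = 2 - 3*x**2.
φ(x) = sin(πx), so φ'(x) = π*cos(π*x).
Note φ(0) = φ(1) = 0, so the boundary term u·φ vanishes.
LHS = ∫_0^1 u(x) φ'(x) dx = ∫_0^1 (-π*x^3*cos(π*x) + 2*π*x*cos(π*x) + π*cos(π*x)) dx. Term by term:
  ∫_0^1 π*cos(π*x) dx = 0;  ∫_0^1 -π*x^3*cos(π*x) dx = -12/π^3 + 3/π;  ∫_0^1 2*π*x*cos(π*x) dx = -4/π.
Sum: 0 + -12/π^3 + 3/π − 4/π = (-12 - π^2)/π^3.
So LHS = (-12 - π^2)/π^3.
∫_0^1 v(x) φ(x) dx = ∫_0^1 (3*x^2*sin(π*x) - 2*sin(π*x)) dx. Term by term:
  ∫_0^1 -2*sin(π*x) dx = -4/π;  ∫_0^1 3*x^2*sin(π*x) dx = -12/π^3 + 3/π.
Sum: -4/π + -12/π^3 + 3/π = (-12 - π^2)/π^3.
So RHS = -∫_0^1 v(x) φ(x) dx = (π^2 + 12)/π^3.
LHS − RHS = -24/π^3 - 2/π ≠ 0, so the identity fails.
(For a valid weak derivative the identity must hold for EVERY test function, in particular this one. The failure shows v is NOT the weak derivative of u.)
Correct weak derivative would be u'(x) = 2 - 3*x**2.


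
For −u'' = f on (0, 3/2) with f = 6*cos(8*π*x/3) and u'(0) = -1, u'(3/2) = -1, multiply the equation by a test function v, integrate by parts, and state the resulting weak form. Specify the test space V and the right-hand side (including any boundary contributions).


V = H^1(0, 3/2) (v unrestricted at boundary; u is determined up to an additive constant); weak form: ∫_0^3/2 u'v' dx = ∫_0^3/2 (6*cos(8*π*x/3)) v dx − v(3/2) + v(0) for all v ∈ V.

Multiply both sides by a test function v and integrate from 0 to 3/2:
  ∫_0^3/2 −u''(x) v(x) dx = ∫_0^3/2 f(x) v(x) dx.
Integrate the LHS by parts once:
  ∫_0^3/2 −u'' v dx = −[u'(x) v(x)]_0^3/2 + ∫_0^3/2 u'(x) v'(x) dx.
Thus ∫_0^3/2 u'(x) v'(x) dx = ∫_0^3/2 f(x) v(x) dx + [u'(x) v(x)]_0^3/2.
Choose V so that boundary terms are either known or forced to vanish.
u has inhomogeneous Neumann u'(0) = -1, u'(3/2) = -1. [u' v]_0^3/2 = (-1)·v(3/2) − (-1)·v(0) = − v(3/2) + v(0). Take V = H^1(0, 3/2); boundary term becomes part of RHS.
Weak formulation: find u (satisfying any essential BC) such that ∫_0^3/2 u'(x) v'(x) dx = ∫_0^3/2 f v dx − v(3/2) + v(0) for all v ∈ V (Neumann data are natural BCs: they enter the RHS as boundary terms).
Substituting f(x) = 6*cos(8*π*x/3), the right-hand side is ∫_0^3/2 (6*cos(8*π*x/3)) v dx − v(3/2) + v(0).
Compatibility check (pure Neumann): taking v ≡ 1 ∈ V gives 0 = ∫_0^3/2 f dx + (-1) − (-1), i.e. ∫_0^3/2 f dx must equal u'(0) − u'(3/2) = 0. Indeed ∫_0^3/2 (6*cos(8*π*x/3)) dx = 0, so the data are compatible. The solution is then unique only up to an additive constant (fix it e.g. by requiring ∫_0^3/2 u dx = 0).


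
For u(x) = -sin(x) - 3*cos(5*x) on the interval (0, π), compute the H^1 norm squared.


||u||_{H^1(0,π)}^2 = 118*π

u'(x) = 15*sin(5*x) - cos(x).
Expand u² and (u')² and integrate term by term on (0, π), using: for integers n ≥ 1, ∫_0^π sin²(nx) dx = ∫_0^π cos²(nx) dx = π/2; for n ≠ n', ∫_0^π sin(nx)sin(n'x) dx = ∫_0^π cos(nx)cos(n'x) dx = 0; and by product-to-sum, ∫_0^π sin(nx)cos(n'x) dx = ½∫_0^π [sin((n+n')x) + sin((n−n')x)] dx, which is 0 when n+n' is even and 2n/(n²−n'²) when n+n' is odd (it need not vanish on (0, π)).
  u² squared terms: (-1)²·∫sin(x)² dx = 1·π/2 = π/2;  (-3)²·∫cos(5x)² dx = 9·π/2 = 9*π/2.
  u² cross terms: 2·(-1)·(-3)·∫sin(x)·cos(5x) dx = 6·(0) = 0.
  So ∫_0^π u² dx = π/2 + 9*π/2 + 0 = 5*π.
  (u')² squared terms: (-1)²·∫cos(x)² dx = 1·π/2 = π/2;  (15)²·∫sin(5x)² dx = 225·π/2 = 225*π/2.
  (u')² cross terms: 2·(-1)·(15)·∫cos(x)·sin(5x) dx = -30·(0) = 0.
  So ∫_0^π (u')² dx = π/2 + 225*π/2 + 0 = 113*π.
||u||_{H^1}^2 = (5*π) + (113*π) = 118*π.


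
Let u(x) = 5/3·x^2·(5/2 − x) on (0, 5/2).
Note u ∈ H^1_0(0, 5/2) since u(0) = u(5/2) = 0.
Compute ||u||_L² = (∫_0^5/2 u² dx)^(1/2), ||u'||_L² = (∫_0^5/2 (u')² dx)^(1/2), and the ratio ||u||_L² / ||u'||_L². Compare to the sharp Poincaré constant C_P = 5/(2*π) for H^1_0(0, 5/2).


||u||_L² / ||u'||_L² = 5*sqrt(14)/28 < C_P = 5/(2*π).

u(x) = 5/3·x^2·(5/2 − x), so u'(x) = 5*x*(5 - 3*x)/3.
u(x) = 5/3·x^2·(5/2 − x) vanishes at x = 0 and x = 5/2, so u ∈ H^1_0(0, 5/2). Differentiate via the product rule and integrate the resulting polynomials term by term.
  ∫_0^5/2 u² dx = ∫_0^5/2 (25*x^6/9 - 125*x^5/9 + 625*x^4/36) dx. Term by term:
    ∫_0^5/2 25*x^6/9 dx = 1953125/8064;  ∫_0^5/2 -125*x^5/9 dx = -1953125/3456;  ∫_0^5/2 625*x^4/36 dx = 390625/1152.
  Sum: 1953125/8064 − 1953125/3456 + 390625/1152 = 390625/24192.
  ∫_0^5/2 (u')² dx = ∫_0^5/2 (25*x^4 - 250*x^3/3 + 625*x^2/9) dx. Term by term:
    ∫_0^5/2 25*x^4 dx = 15625/32;  ∫_0^5/2 -250*x^3/3 dx = -78125/96;  ∫_0^5/2 625*x^2/9 dx = 78125/216.
  Sum: 15625/32 − 78125/96 + 78125/216 = 15625/432.
∫_0^5/2 u² dx = 390625/24192, so ||u||_L² = 625*sqrt(42)/1008.
∫_0^5/2 (u')² dx = 15625/432, so ||u'||_L² = 125*sqrt(3)/36.
Ratio ||u||_L² / ||u'||_L² = 5*sqrt(14)/28.
Sharp Poincaré constant on H^1_0(0, 5/2) is C_P = L/π = 5/(2*π), achieved by sin(2*π/5·x).
A polynomial bump cannot attain the sharp Poincaré constant (only the first sine eigenfunction does), so the ratio is strictly less than C_P, consistent with ||u||_L² ≤ C_P ||u'||_L².


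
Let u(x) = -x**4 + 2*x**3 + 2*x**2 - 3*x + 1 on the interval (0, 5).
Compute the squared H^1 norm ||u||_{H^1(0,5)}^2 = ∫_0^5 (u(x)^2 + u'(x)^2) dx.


||u||_{H^1}^2 = 14787925/126

The H^1 norm (squared) on an interval (0, L) is
  ||u||_{H^1}^2 = ∫_0^L u(x)^2 dx + ∫_0^L u'(x)^2 dx.
Compute u'(x) = -4*x**3 + 6*x**2 + 4*x - 3.
Then u(x)^2 = x**8 - 4*x**7 + 14*x**5 - 10*x**4 - 8*x**3 + 13*x**2 - 6*x + 1 and u'(x)^2 = 16*x**6 - 48*x**5 + 4*x**4 + 72*x**3 - 20*x**2 - 24*x + 9.
Integrate each monomial from 0 to 5 using ∫_0^5 c·x^n dx = c·5^(n+1)/(n+1):
  ∫_0^5 u(x)^2 dx = ∫_0^5 (x^8 - 4*x^7 + 14*x^5 - 10*x^4 - 8*x^3 + 13*x^2 - 6*x + 1) dx. Term by term:
    ∫_0^5 x^8 dx = 1953125/9;  ∫_0^5 -4*x^7 dx = -390625/2;  ∫_0^5 14*x^5 dx = 109375/3;
    ∫_0^5 -10*x^4 dx = -6250;  ∫_0^5 -8*x^3 dx = -1250;  ∫_0^5 13*x^2 dx = 1625/3;
    ∫_0^5 -6*x dx = -75;  ∫_0^5 1 dx = 5.
  Sum: 1953125/9 − 390625/2 + 109375/3 − 6250 − 1250 + 1625/3 − 75 + 5 = 920365/18.
  ∫_0^5 u'(x)^2 dx = ∫_0^5 (16*x^6 - 48*x^5 + 4*x^4 + 72*x^3 - 20*x^2 - 24*x + 9) dx. Term by term:
    ∫_0^5 16*x^6 dx = 1250000/7;  ∫_0^5 -48*x^5 dx = -125000;  ∫_0^5 4*x^4 dx = 2500;
    ∫_0^5 72*x^3 dx = 11250;  ∫_0^5 -20*x^2 dx = -2500/3;  ∫_0^5 -24*x dx = -300;
    ∫_0^5 9 dx = 45.
  Sum: 1250000/7 − 125000 + 2500 + 11250 − 2500/3 − 300 + 45 = 1390895/21.
Adding: ||u||_{H^1}^2 = 920365/18 + 1390895/21 = 14787925/126.


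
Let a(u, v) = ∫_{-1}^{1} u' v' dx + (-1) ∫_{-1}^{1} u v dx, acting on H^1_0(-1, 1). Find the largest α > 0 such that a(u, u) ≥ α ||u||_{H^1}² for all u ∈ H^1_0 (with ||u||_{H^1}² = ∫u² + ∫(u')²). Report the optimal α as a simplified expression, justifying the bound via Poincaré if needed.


α = (-4 + π^2)/(4 + π^2)

Coercivity of a(·,·) on H^1_0(-1, 1) means a(u, u) ≥ α ||u||_{H^1}² for every u ∈ H^1_0.
The interval has length L = 2, and Poincaré/coercivity depend only on L. Here a(u, u) = ∫(u')² + (-1)·∫u².
Here c = -1 < 0 with |c| < (π/L)² = π^2/4, so coercivity still holds. The condition a(u,u) ≥ α||u||_{H^1}² reads (1−α)∫(u')² ≥ (α−c)∫u². Any admissible α is ≤ 1 (rapidly oscillating u have ∫u²/∫(u')² → 0), and α = 1 would force 0 ≥ (1−c)∫u², impossible since c < 1; so 1−α > 0. By the sharp Poincaré inequality on H^1_0 of an interval of length L, ∫(u')² ≥ (π/L)²∫u² with equality for the first sine mode sin(π(x−x₀)/L) (x₀ the left endpoint), so the inequality holds for all u iff (1−α)(π/L)² ≥ α − c, i.e. α ≤ ((π/L)² + c)/((π/L)² + 1) = (1 + c(L/π)²)/(1 + (L/π)²). (Direct route, valid since c ≤ 0: Poincaré gives c∫u² ≥ c(L/π)²∫(u')², so a(u,u) ≥ (1 + c(L/π)²)∫(u')², while ||u||_{H^1}² ≤ (1 + (L/π)²)∫(u')²; dividing yields the same α.) With (π/L)² = π^2/4 and c = -1, the largest admissible constant is α = ((π/L)² + c)/((π/L)² + 1).
Simplifying, α = (-4 + π^2)/(4 + π^2).


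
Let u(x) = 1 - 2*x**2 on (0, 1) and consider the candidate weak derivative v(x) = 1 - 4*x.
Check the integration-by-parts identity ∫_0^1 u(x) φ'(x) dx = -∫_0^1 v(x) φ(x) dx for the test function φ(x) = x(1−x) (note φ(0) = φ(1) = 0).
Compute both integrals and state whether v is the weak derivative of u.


LHS = 1/3, RHS = 1/6. No, v is not the weak derivative of u.

u(x) = 1 - 2*x**2, classical derivative u'(x) = -4*x.
φ(x) = x(1−x), so φ'(x) = 1 - 2*x.
Note φ(0) = φ(1) = 0, so the boundary term u·φ vanishes.
LHS = ∫_0^1 u(x) φ'(x) dx = ∫_0^1 (4*x^3 - 2*x^2 - 2*x + 1) dx. Term by term:
  ∫_0^1 4*x^3 dx = 1;  ∫_0^1 -2*x^2 dx = -2/3;  ∫_0^1 -2*x dx = -1;
  ∫_0^1 1 dx = 1.
Sum: 1 − 2/3 − 1 + 1 = 1/3.
So LHS = 1/3.
∫_0^1 v(x) φ(x) dx = ∫_0^1 (4*x^3 - 5*x^2 + x) dx. Term by term:
  ∫_0^1 4*x^3 dx = 1;  ∫_0^1 -5*x^2 dx = -5/3;  ∫_0^1 x dx = 1/2.
Sum: 1 − 5/3 + 1/2 = -1/6.
So RHS = -∫_0^1 v(x) φ(x) dx = 1/6.
LHS − RHS = 1/6 ≠ 0, so the identity fails.
(For a valid weak derivative the identity must hold for EVERY test function, in particular this one. The failure shows v is NOT the weak derivative of u.)
Correct weak derivative would be u'(x) = -4*x.


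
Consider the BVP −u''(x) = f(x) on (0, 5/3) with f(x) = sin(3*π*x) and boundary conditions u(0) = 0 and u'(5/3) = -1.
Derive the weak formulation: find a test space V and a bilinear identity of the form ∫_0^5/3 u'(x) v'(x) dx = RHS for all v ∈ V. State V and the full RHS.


V = {v ∈ H^1(0, 5/3) : v(0) = 0} (test functions vanish at x = 0 where u is specified); weak form: ∫_0^5/3 u'v' dx = ∫_0^5/3 (sin(3*π*x)) v dx − v(5/3) for all v ∈ V.

Multiply both sides by a test function v and integrate from 0 to 5/3:
  ∫_0^5/3 −u''(x) v(x) dx = ∫_0^5/3 f(x) v(x) dx.
Integrate the LHS by parts once:
  ∫_0^5/3 −u'' v dx = −[u'(x) v(x)]_0^5/3 + ∫_0^5/3 u'(x) v'(x) dx.
Thus ∫_0^5/3 u'(x) v'(x) dx = ∫_0^5/3 f(x) v(x) dx + [u'(x) v(x)]_0^5/3.
Choose V so that boundary terms are either known or forced to vanish.
Mixed BC: u(0) = 0 (Dirichlet) and u'(5/3) = -1 (Neumann). Define V = {v ∈ H^1(0, 5/3) : v(0) = 0}. Then [u' v]_0^5/3 = u'(5/3)·v(5/3) − u'(0)·0 = − v(5/3).
Weak formulation: find u (satisfying any essential BC) such that ∫_0^5/3 u'(x) v'(x) dx = ∫_0^5/3 f v dx − v(5/3) for all v ∈ V (Dirichlet at 0 absorbed into V; Neumann datum at x = 5/3 contributes the boundary term).
Substituting f(x) = sin(3*π*x), the right-hand side is ∫_0^5/3 (sin(3*π*x)) v dx − v(5/3).


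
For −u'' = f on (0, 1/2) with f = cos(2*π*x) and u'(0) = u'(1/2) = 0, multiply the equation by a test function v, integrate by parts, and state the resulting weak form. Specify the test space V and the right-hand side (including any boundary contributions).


V = H^1(0, 1/2) (no boundary constraint on v; u is determined up to an additive constant); weak form: ∫_0^1/2 u'v' dx = ∫_0^1/2 (cos(2*π*x)) v dx for all v ∈ V.

Multiply both sides by a test function v and integrate from 0 to 1/2:
  ∫_0^1/2 −u''(x) v(x) dx = ∫_0^1/2 f(x) v(x) dx.
Integrate the LHS by parts once:
  ∫_0^1/2 −u'' v dx = −[u'(x) v(x)]_0^1/2 + ∫_0^1/2 u'(x) v'(x) dx.
Thus ∫_0^1/2 u'(x) v'(x) dx = ∫_0^1/2 f(x) v(x) dx + [u'(x) v(x)]_0^1/2.
Choose V so that boundary terms are either known or forced to vanish.
u has homogeneous Neumann: u'(0) = u'(1/2) = 0. So [u' v]_0^1/2 = 0·v(1/2) − 0·v(0) = 0 for any v; take V = H^1(0, 1/2).
Weak formulation: find u (satisfying any essential BC) such that ∫_0^1/2 u'(x) v'(x) dx = ∫_0^1/2 f v dx for all v ∈ V (homogeneous Neumann, so boundary terms vanish).
Substituting f(x) = cos(2*π*x), the right-hand side is ∫_0^1/2 (cos(2*π*x)) v dx.
Compatibility check (pure Neumann): taking v ≡ 1 ∈ V gives 0 = ∫_0^1/2 f dx + (0) − (0), i.e. ∫_0^1/2 f dx must equal u'(0) − u'(1/2) = 0. Indeed ∫_0^1/2 (cos(2*π*x)) dx = 0, so the data are compatible. The solution is then unique only up to an additive constant (fix it e.g. by requiring ∫_0^1/2 u dx = 0).


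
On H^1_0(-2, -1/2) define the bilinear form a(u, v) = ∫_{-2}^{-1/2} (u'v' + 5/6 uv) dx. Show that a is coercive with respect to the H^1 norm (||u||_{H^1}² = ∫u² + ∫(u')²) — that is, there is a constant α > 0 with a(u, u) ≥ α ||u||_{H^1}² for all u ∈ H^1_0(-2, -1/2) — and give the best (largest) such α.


α = (15 + 8*π^2)/(2*(9 + 4*π^2))

Coercivity of a(·,·) on H^1_0(-2, -1/2) means a(u, u) ≥ α ||u||_{H^1}² for every u ∈ H^1_0.
The interval has length L = 3/2, and Poincaré/coercivity depend only on L. Here a(u, u) = ∫(u')² + (5/6)·∫u².
Here 0 < c = 5/6 < 1. The condition a(u,u) ≥ α||u||_{H^1}² reads (1−α)∫(u')² ≥ (α−c)∫u². Any admissible α is ≤ 1 (rapidly oscillating u have ∫u²/∫(u')² → 0), and α = 1 would force 0 ≥ (1−c)∫u², impossible since c < 1; so 1−α > 0. By the sharp Poincaré inequality on H^1_0 of an interval of length L, ∫(u')² ≥ (π/L)²∫u² with equality for the first sine mode sin(π(x−x₀)/L) (x₀ the left endpoint), so the inequality holds for all u iff (1−α)(π/L)² ≥ α − c, i.e. α ≤ ((π/L)² + c)/((π/L)² + 1) = (1 + c(L/π)²)/(1 + (L/π)²). With (π/L)² = 4*π^2/9 and c = 5/6, the largest admissible constant is α = ((π/L)² + c)/((π/L)² + 1).
Simplifying, α = (15 + 8*π^2)/(2*(9 + 4*π^2)).


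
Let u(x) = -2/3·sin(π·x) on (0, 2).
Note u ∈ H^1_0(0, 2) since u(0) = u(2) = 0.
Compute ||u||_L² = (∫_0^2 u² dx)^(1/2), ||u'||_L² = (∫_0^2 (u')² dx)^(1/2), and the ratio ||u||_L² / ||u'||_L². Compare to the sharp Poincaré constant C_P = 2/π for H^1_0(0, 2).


||u||_L² / ||u'||_L² = 1/π < C_P = 2/π.

u(x) = -2/3·sin(π·x), so u'(x) = -2*π*cos(π*x)/3.
Writing u(x) = A·sin(kπx/L) with A = -2/3 and k = 2, use ∫_0^L sin²(kπx/L) dx = L/2 and ∫_0^L cos²(kπx/L) dx = L/2.
u² = 4/9·sin²(π·x) and (u')² = 4*π^2/9·cos²(π·x), and each of sin², cos² integrates to L/2 = 1 over (0, 2).
∫_0^2 u² dx = 4/9, so ||u||_L² = 2/3.
∫_0^2 (u')² dx = 4*π^2/9, so ||u'||_L² = 2*π/3.
Ratio ||u||_L² / ||u'||_L² = 1/π.
Sharp Poincaré constant on H^1_0(0, 2) is C_P = L/π = 2/π, achieved by sin(π/2·x).
This is the k = 2 harmonic; the ratio L/(kπ) is strictly less than C_P = L/π, consistent with the sharp inequality ||u||_L² ≤ C_P ||u'||_L².


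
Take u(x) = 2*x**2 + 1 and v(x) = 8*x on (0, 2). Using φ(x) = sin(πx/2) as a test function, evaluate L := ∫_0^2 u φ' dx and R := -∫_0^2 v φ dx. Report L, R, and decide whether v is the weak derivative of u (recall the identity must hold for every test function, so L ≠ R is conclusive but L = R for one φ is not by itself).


LHS = -16/π, RHS = -32/π. No, v is not the weak derivative of u.

u(x) = 2*x**2 + 1, classical derivative u'(x) = 4*x.
φ(x) = sin(πx/2), so φ'(x) = π*cos(π*x/2)/2.
Note φ(0) = φ(2) = 0, so the boundary term u·φ vanishes.
LHS = ∫_0^2 u(x) φ'(x) dx = ∫_0^2 (π*x^2*cos(π*x/2) + π*cos(π*x/2)/2) dx. Term by term:
  ∫_0^2 π*cos(π*x/2)/2 dx = 0;  ∫_0^2 π*x^2*cos(π*x/2) dx = -16/π.
Sum: 0 − 16/π = -16/π.
So LHS = -16/π.
∫_0^2 v(x) φ(x) dx = ∫_0^2 (8*x*sin(π*x/2)) dx. Term by term:
  ∫_0^2 8*x*sin(π*x/2) dx = 32/π.
So RHS = -∫_0^2 v(x) φ(x) dx = -32/π.
LHS − RHS = 16/π ≠ 0, so the identity fails.
(For a valid weak derivative the identity must hold for EVERY test function, in particular this one. The failure shows v is NOT the weak derivative of u.)
Correct weak derivative would be u'(x) = 4*x.


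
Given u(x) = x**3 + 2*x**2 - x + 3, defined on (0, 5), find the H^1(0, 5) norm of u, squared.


||u||_{H^1}^2 = 466875/14

The H^1 norm (squared) on an interval (0, L) is
  ||u||_{H^1}^2 = ∫_0^L u(x)^2 dx + ∫_0^L u'(x)^2 dx.
Compute u'(x) = 3*x**2 + 4*x - 1.
Then u(x)^2 = x**6 + 4*x**5 + 2*x**4 + 2*x**3 + 13*x**2 - 6*x + 9 and u'(x)^2 = 9*x**4 + 24*x**3 + 10*x**2 - 8*x + 1.
Integrate each monomial from 0 to 5 using ∫_0^5 c·x^n dx = c·5^(n+1)/(n+1):
  ∫_0^5 u(x)^2 dx = ∫_0^5 (x^6 + 4*x^5 + 2*x^4 + 2*x^3 + 13*x^2 - 6*x + 9) dx. Term by term:
    ∫_0^5 x^6 dx = 78125/7;  ∫_0^5 4*x^5 dx = 31250/3;  ∫_0^5 2*x^4 dx = 1250;
    ∫_0^5 2*x^3 dx = 625/2;  ∫_0^5 13*x^2 dx = 1625/3;  ∫_0^5 -6*x dx = -75;
    ∫_0^5 9 dx = 45.
  Sum: 78125/7 + 31250/3 + 1250 + 625/2 + 1625/3 − 75 + 45 = 993365/42.
  ∫_0^5 u'(x)^2 dx = ∫_0^5 (9*x^4 + 24*x^3 + 10*x^2 - 8*x + 1) dx. Term by term:
    ∫_0^5 9*x^4 dx = 5625;  ∫_0^5 24*x^3 dx = 3750;  ∫_0^5 10*x^2 dx = 1250/3;
    ∫_0^5 -8*x dx = -100;  ∫_0^5 1 dx = 5.
  Sum: 5625 + 3750 + 1250/3 − 100 + 5 = 29090/3.
Adding: ||u||_{H^1}^2 = 993365/42 + 29090/3 = 466875/14.


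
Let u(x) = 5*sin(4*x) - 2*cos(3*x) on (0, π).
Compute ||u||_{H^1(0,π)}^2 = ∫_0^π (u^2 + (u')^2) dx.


||u||_{H^1(0,π)}^2 = -1600/7 + 465*π/2

u'(x) = 6*sin(3*x) + 20*cos(4*x).
Expand u² and (u')² and integrate term by term on (0, π), using: for integers n ≥ 1, ∫_0^π sin²(nx) dx = ∫_0^π cos²(nx) dx = π/2; for n ≠ n', ∫_0^π sin(nx)sin(n'x) dx = ∫_0^π cos(nx)cos(n'x) dx = 0; and by product-to-sum, ∫_0^π sin(nx)cos(n'x) dx = ½∫_0^π [sin((n+n')x) + sin((n−n')x)] dx, which is 0 when n+n' is even and 2n/(n²−n'²) when n+n' is odd (it need not vanish on (0, π)).
  u² squared terms: (-2)²·∫cos(3x)² dx = 4·π/2 = 2*π;  (5)²·∫sin(4x)² dx = 25·π/2 = 25*π/2.
  u² cross terms: 2·(-2)·(5)·∫cos(3x)·sin(4x) dx = -20·(8/7) = -160/7.
  So ∫_0^π u² dx = 2*π + 25*π/2 − 160/7 = -160/7 + 29*π/2.
  (u')² squared terms: (6)²·∫sin(3x)² dx = 36·π/2 = 18*π;  (20)²·∫cos(4x)² dx = 400·π/2 = 200*π.
  (u')² cross terms: 2·(6)·(20)·∫sin(3x)·cos(4x) dx = 240·(-6/7) = -1440/7.
  So ∫_0^π (u')² dx = 18*π + 200*π − 1440/7 = -1440/7 + 218*π.
||u||_{H^1}^2 = (-160/7 + 29*π/2) + (-1440/7 + 218*π) = -1600/7 + 465*π/2.


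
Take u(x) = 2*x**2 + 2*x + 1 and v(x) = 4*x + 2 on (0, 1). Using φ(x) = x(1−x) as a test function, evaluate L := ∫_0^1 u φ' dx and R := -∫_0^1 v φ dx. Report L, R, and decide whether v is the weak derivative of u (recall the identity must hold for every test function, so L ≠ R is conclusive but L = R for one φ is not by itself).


LHS = -2/3, RHS = -2/3. Yes, v = u' weakly.

u(x) = 2*x**2 + 2*x + 1, classical derivative u'(x) = 4*x + 2.
φ(x) = x(1−x), so φ'(x) = 1 - 2*x.
Note φ(0) = φ(1) = 0, so the boundary term u·φ vanishes.
LHS = ∫_0^1 u(x) φ'(x) dx = ∫_0^1 (-4*x^3 - 2*x^2 + 1) dx. Term by term:
  ∫_0^1 -4*x^3 dx = -1;  ∫_0^1 -2*x^2 dx = -2/3;  ∫_0^1 1 dx = 1.
Sum: -1 − 2/3 + 1 = -2/3.
So LHS = -2/3.
∫_0^1 v(x) φ(x) dx = ∫_0^1 (-4*x^3 + 2*x^2 + 2*x) dx. Term by term:
  ∫_0^1 -4*x^3 dx = -1;  ∫_0^1 2*x^2 dx = 2/3;  ∫_0^1 2*x dx = 1.
Sum: -1 + 2/3 + 1 = 2/3.
So RHS = -∫_0^1 v(x) φ(x) dx = -2/3.
LHS = RHS, so the identity holds for this test φ.
Moreover u is smooth here and v(x) = u'(x) = 4*x + 2 pointwise, so the identity holds for every test function. Hence v is the weak derivative of u.


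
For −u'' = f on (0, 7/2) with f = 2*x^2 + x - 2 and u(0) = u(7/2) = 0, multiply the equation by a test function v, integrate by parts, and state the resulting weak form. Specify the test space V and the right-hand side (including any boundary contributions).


V = H^1_0(0, 7/2) (so v(0) = v(7/2) = 0); weak form: ∫_0^7/2 u'v' dx = ∫_0^7/2 (2*x^2 + x - 2) v dx for all v ∈ V.

Multiply both sides by a test function v and integrate from 0 to 7/2:
  ∫_0^7/2 −u''(x) v(x) dx = ∫_0^7/2 f(x) v(x) dx.
Integrate the LHS by parts once:
  ∫_0^7/2 −u'' v dx = −[u'(x) v(x)]_0^7/2 + ∫_0^7/2 u'(x) v'(x) dx.
Thus ∫_0^7/2 u'(x) v'(x) dx = ∫_0^7/2 f(x) v(x) dx + [u'(x) v(x)]_0^7/2.
Choose V so that boundary terms are either known or forced to vanish.
u is Dirichlet: u(0) = u(7/2) = 0. Let V = H^1_0(0, 7/2); then v(0) = v(7/2) = 0, and [u' v]_0^7/2 = 0.
Weak formulation: find u (satisfying any essential BC) such that ∫_0^7/2 u'(x) v'(x) dx = ∫_0^7/2 f v dx for all v ∈ V.
Substituting f(x) = 2*x^2 + x - 2, the right-hand side is ∫_0^7/2 (2*x^2 + x - 2) v dx.


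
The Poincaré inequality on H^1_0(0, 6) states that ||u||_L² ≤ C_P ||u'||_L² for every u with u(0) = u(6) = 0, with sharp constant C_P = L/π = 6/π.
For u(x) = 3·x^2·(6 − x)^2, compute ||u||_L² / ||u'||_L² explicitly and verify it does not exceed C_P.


||u||_L² / ||u'||_L² = sqrt(3) < C_P = 6/π.

u(x) = 3·x^2·(6 − x)^2, so u'(x) = 12*x*(x - 6)*(x - 3).
u(x) = 3·x^2·(6 − x)^2 vanishes at x = 0 and x = 6, so u ∈ H^1_0(0, 6). Differentiate via the product rule and integrate the resulting polynomials term by term.
  ∫_0^6 u² dx = ∫_0^6 (9*x^8 - 216*x^7 + 1944*x^6 - 7776*x^5 + 11664*x^4) dx. Term by term:
    ∫_0^6 9*x^8 dx = 10077696;  ∫_0^6 -216*x^7 dx = -45349632;  ∫_0^6 1944*x^6 dx = 544195584/7;
    ∫_0^6 -7776*x^5 dx = -60466176;  ∫_0^6 11664*x^4 dx = 90699264/5.
  Sum: 10077696 − 45349632 + 544195584/7 − 60466176 + 90699264/5 = 5038848/35.
  ∫_0^6 (u')² dx = ∫_0^6 (144*x^6 - 2592*x^5 + 16848*x^4 - 46656*x^3 + 46656*x^2) dx. Term by term:
    ∫_0^6 144*x^6 dx = 40310784/7;  ∫_0^6 -2592*x^5 dx = -20155392;  ∫_0^6 16848*x^4 dx = 131010048/5;
    ∫_0^6 -46656*x^3 dx = -15116544;  ∫_0^6 46656*x^2 dx = 3359232.
  Sum: 40310784/7 − 20155392 + 131010048/5 − 15116544 + 3359232 = 1679616/35.
∫_0^6 u² dx = 5038848/35, so ||u||_L² = 1296*sqrt(105)/35.
∫_0^6 (u')² dx = 1679616/35, so ||u'||_L² = 1296*sqrt(35)/35.
Ratio ||u||_L² / ||u'||_L² = sqrt(3).
Sharp Poincaré constant on H^1_0(0, 6) is C_P = L/π = 6/π, achieved by sin(π/6·x).
A polynomial bump cannot attain the sharp Poincaré constant (only the first sine eigenfunction does), so the ratio is strictly less than C_P, consistent with ||u||_L² ≤ C_P ||u'||_L².


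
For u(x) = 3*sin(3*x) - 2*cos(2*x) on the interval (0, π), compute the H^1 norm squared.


||u||_{H^1(0,π)}^2 = -72 + 55*π

u'(x) = 4*sin(2*x) + 9*cos(3*x).
Expand u² and (u')² and integrate term by term on (0, π), using: for integers n ≥ 1, ∫_0^π sin²(nx) dx = ∫_0^π cos²(nx) dx = π/2; for n ≠ n', ∫_0^π sin(nx)sin(n'x) dx = ∫_0^π cos(nx)cos(n'x) dx = 0; and by product-to-sum, ∫_0^π sin(nx)cos(n'x) dx = ½∫_0^π [sin((n+n')x) + sin((n−n')x)] dx, which is 0 when n+n' is even and 2n/(n²−n'²) when n+n' is odd (it need not vanish on (0, π)).
  u² squared terms: (-2)²·∫cos(2x)² dx = 4·π/2 = 2*π;  (3)²·∫sin(3x)² dx = 9·π/2 = 9*π/2.
  u² cross terms: 2·(-2)·(3)·∫cos(2x)·sin(3x) dx = -12·(6/5) = -72/5.
  So ∫_0^π u² dx = 2*π + 9*π/2 − 72/5 = -72/5 + 13*π/2.
  (u')² squared terms: (4)²·∫sin(2x)² dx = 16·π/2 = 8*π;  (9)²·∫cos(3x)² dx = 81·π/2 = 81*π/2.
  (u')² cross terms: 2·(4)·(9)·∫sin(2x)·cos(3x) dx = 72·(-4/5) = -288/5.
  So ∫_0^π (u')² dx = 8*π + 81*π/2 − 288/5 = -288/5 + 97*π/2.
||u||_{H^1}^2 = (-72/5 + 13*π/2) + (-288/5 + 97*π/2) = -72 + 55*π.


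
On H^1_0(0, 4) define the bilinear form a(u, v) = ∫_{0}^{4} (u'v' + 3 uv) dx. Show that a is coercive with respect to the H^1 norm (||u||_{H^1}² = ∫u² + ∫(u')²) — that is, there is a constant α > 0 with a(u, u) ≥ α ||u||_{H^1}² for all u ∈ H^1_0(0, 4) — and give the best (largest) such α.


α = 1

Coercivity of a(·,·) on H^1_0(0, 4) means a(u, u) ≥ α ||u||_{H^1}² for every u ∈ H^1_0.
The interval has length L = 4, and Poincaré/coercivity depend only on L. Here a(u, u) = ∫(u')² + (3)·∫u².
Here c = 3 ≥ 1, so a(u,u) = ∫(u')² + c∫u² ≥ ∫(u')² + ∫u² = ||u||_{H^1}², i.e. α = 1 works. No larger α is possible: a(u,u) ≥ α||u||_{H^1}² means (1−α)∫(u')² ≥ (α−c)∫u², and for the modes u_n = sin(nπ(x−x₀)/L) (x₀ the left endpoint) one has ∫u_n²/∫(u_n')² = (L/(nπ))² → 0, so a(u_n,u_n)/||u_n||_{H^1}² → 1. Hence the optimal constant is α = 1.
Therefore α = 1.


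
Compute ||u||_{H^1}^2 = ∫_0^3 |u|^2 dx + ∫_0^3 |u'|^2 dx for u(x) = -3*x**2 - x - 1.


||u||_{H^1}^2 = 10149/10

The H^1 norm (squared) on an interval (0, L) is
  ||u||_{H^1}^2 = ∫_0^L u(x)^2 dx + ∫_0^L u'(x)^2 dx.
Compute u'(x) = -6*x - 1.
Then u(x)^2 = 9*x**4 + 6*x**3 + 7*x**2 + 2*x + 1 and u'(x)^2 = 36*x**2 + 12*x + 1.
Integrate each monomial from 0 to 3 using ∫_0^3 c·x^n dx = c·3^(n+1)/(n+1):
  ∫_0^3 u(x)^2 dx = ∫_0^3 (9*x^4 + 6*x^3 + 7*x^2 + 2*x + 1) dx. Term by term:
    ∫_0^3 9*x^4 dx = 2187/5;  ∫_0^3 6*x^3 dx = 243/2;  ∫_0^3 7*x^2 dx = 63;
    ∫_0^3 2*x dx = 9;  ∫_0^3 1 dx = 3.
  Sum: 2187/5 + 243/2 + 63 + 9 + 3 = 6339/10.
  ∫_0^3 u'(x)^2 dx = ∫_0^3 (36*x^2 + 12*x + 1) dx. Term by term:
    ∫_0^3 36*x^2 dx = 324;  ∫_0^3 12*x dx = 54;  ∫_0^3 1 dx = 3.
  Sum: 324 + 54 + 3 = 381.
Adding: ||u||_{H^1}^2 = 6339/10 + 381 = 10149/10.


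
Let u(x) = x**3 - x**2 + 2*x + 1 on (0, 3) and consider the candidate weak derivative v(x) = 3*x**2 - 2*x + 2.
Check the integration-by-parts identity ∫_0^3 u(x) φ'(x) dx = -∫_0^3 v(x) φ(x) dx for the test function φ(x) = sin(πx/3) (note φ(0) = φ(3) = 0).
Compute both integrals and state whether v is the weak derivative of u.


LHS = -75/π + 324/π^3, RHS = -75/π + 324/π^3. Yes, v = u' weakly.

u(x) = x**3 - x**2 + 2*x + 1, classical derivative u'(x) = 3*x**2 - 2*x + 2.
φ(x) = sin(πx/3), so φ'(x) = π*cos(π*x/3)/3.
Note φ(0) = φ(3) = 0, so the boundary term u·φ vanishes.
LHS = ∫_0^3 u(x) φ'(x) dx = ∫_0^3 (π*x^3*cos(π*x/3)/3 - π*x^2*cos(π*x/3)/3 + 2*π*x*cos(π*x/3)/3 + π*cos(π*x/3)/3) dx. Term by term:
  ∫_0^3 π*cos(π*x/3)/3 dx = 0;  ∫_0^3 -π*x^2*cos(π*x/3)/3 dx = 18/π;  ∫_0^3 π*x^3*cos(π*x/3)/3 dx = -81/π + 324/π^3;
  ∫_0^3 2*π*x*cos(π*x/3)/3 dx = -12/π.
Sum: 0 + 18/π + -81/π + 324/π^3 − 12/π = -75/π + 324/π^3.
So LHS = -75/π + 324/π^3.
∫_0^3 v(x) φ(x) dx = ∫_0^3 (3*x^2*sin(π*x/3) - 2*x*sin(π*x/3) + 2*sin(π*x/3)) dx. Term by term:
  ∫_0^3 2*sin(π*x/3) dx = 12/π;  ∫_0^3 -2*x*sin(π*x/3) dx = -18/π;  ∫_0^3 3*x^2*sin(π*x/3) dx = -324/π^3 + 81/π.
Sum: 12/π − 18/π + -324/π^3 + 81/π = -324/π^3 + 75/π.
So RHS = -∫_0^3 v(x) φ(x) dx = -75/π + 324/π^3.
LHS = RHS, so the identity holds for this test φ.
Moreover u is smooth here and v(x) = u'(x) = 3*x**2 - 2*x + 2 pointwise, so the identity holds for every test function. Hence v is the weak derivative of u.
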